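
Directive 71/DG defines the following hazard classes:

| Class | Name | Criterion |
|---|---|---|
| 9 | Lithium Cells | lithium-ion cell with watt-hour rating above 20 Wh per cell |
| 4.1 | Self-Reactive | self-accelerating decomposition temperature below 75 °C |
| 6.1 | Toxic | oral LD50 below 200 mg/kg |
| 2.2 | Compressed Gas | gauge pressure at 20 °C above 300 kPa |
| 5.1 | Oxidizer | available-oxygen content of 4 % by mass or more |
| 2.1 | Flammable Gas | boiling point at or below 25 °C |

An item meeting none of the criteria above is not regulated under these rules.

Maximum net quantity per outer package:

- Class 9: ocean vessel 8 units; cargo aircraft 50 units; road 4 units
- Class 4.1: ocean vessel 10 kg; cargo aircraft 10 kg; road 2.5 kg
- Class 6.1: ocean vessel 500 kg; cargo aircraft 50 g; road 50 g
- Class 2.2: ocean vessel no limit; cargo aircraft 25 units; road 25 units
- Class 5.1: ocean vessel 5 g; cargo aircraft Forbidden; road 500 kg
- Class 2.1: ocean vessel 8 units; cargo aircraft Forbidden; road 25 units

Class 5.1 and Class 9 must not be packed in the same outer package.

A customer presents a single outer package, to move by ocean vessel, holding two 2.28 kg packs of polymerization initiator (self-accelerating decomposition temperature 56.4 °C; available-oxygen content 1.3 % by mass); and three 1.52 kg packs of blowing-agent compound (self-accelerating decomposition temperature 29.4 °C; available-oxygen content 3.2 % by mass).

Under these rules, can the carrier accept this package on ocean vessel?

Yes

The polymerization initiator has self-accelerating decomposition temperature 56.4 °C, which is < 75 °C, so it is Class 4.1 (Self-Reactive).
The blowing-agent compound has self-accelerating decomposition temperature 29.4 °C, which is < 75 °C, so it is Class 4.1 (Self-Reactive).
Total Class 4.1: (two 2.28 kg packs = 4.56 kg) + (three 1.52 kg packs = 4.56 kg) = 9.12 kg.
That is within the Class 4.1 ocean vessel limit of 10 kg.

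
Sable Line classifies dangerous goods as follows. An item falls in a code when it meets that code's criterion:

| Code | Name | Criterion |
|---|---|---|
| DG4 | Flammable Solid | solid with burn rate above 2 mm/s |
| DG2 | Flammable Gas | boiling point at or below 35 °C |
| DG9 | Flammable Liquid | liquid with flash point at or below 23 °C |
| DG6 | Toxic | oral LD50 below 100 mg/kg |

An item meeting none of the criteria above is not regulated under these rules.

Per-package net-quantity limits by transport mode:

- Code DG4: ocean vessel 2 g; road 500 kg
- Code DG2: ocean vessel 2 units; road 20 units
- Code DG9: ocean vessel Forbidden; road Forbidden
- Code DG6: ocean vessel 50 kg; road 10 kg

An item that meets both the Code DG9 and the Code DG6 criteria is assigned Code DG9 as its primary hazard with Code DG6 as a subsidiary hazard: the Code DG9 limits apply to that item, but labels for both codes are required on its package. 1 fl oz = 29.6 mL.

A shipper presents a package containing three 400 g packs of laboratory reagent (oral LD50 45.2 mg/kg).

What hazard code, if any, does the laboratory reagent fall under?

Code DG6

Oral LD50 45.2 mg/kg meets the Code DG6 criterion (Toxic), so the laboratory reagent is Code DG6.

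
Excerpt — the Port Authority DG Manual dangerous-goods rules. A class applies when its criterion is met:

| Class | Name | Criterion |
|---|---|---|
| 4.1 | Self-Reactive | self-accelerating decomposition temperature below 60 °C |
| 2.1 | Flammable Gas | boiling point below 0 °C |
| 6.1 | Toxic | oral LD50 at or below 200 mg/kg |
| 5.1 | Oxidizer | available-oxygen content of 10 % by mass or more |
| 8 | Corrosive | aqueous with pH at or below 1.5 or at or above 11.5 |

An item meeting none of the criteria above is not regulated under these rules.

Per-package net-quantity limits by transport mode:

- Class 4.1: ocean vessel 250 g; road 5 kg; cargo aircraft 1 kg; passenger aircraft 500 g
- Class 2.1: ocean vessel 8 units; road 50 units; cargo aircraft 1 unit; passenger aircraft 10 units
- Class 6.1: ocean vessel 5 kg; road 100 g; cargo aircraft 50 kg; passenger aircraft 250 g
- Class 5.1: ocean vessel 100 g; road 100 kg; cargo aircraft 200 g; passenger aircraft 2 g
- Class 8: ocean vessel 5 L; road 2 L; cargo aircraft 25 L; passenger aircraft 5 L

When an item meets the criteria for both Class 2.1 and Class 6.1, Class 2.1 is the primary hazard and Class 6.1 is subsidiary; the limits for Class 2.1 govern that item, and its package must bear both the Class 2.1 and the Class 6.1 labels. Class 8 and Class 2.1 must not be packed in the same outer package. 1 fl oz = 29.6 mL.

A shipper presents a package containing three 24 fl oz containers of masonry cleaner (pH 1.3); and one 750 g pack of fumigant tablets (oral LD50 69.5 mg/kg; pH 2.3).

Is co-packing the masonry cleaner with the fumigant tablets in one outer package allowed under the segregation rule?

With pH 1.3 (≤ 1.5), the masonry cleaner falls in Class 8.
Fumigant tablets: oral LD50 69.5 mg/kg ≤ 200 mg/kg → Class 6.1 (Toxic).
No segregation rule bars Class 8 with Class 6.1.

Yes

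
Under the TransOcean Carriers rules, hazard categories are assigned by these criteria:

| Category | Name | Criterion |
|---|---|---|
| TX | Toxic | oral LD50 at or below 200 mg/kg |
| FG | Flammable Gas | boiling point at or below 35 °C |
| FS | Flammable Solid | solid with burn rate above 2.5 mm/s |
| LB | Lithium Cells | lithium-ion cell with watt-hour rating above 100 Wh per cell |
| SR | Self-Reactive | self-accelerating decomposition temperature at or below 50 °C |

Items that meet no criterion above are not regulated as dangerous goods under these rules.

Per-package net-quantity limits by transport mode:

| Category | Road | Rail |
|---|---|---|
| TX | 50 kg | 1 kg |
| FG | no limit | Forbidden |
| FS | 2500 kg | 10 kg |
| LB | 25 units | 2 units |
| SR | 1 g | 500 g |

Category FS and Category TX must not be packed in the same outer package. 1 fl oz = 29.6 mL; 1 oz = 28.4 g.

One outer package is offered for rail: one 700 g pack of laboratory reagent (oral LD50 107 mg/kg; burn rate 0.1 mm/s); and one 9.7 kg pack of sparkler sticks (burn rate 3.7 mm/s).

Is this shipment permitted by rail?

The laboratory reagent has oral LD50 107 mg/kg, which is ≤ 200 mg/kg, so it is Category TX (Toxic).
With burn rate 3.7 mm/s (> 2.5 mm/s), the sparkler sticks fall in Category FS.
Category FS quantity: 9.7 kg.
9.7 kg ≤ 10 kg (rail limit, Category FS) — within limit.
Category TX quantity: 700 g.
700 g ≤ 1 kg (rail limit, Category TX) — within limit.
Category FS and Category TX may not share an outer package.

No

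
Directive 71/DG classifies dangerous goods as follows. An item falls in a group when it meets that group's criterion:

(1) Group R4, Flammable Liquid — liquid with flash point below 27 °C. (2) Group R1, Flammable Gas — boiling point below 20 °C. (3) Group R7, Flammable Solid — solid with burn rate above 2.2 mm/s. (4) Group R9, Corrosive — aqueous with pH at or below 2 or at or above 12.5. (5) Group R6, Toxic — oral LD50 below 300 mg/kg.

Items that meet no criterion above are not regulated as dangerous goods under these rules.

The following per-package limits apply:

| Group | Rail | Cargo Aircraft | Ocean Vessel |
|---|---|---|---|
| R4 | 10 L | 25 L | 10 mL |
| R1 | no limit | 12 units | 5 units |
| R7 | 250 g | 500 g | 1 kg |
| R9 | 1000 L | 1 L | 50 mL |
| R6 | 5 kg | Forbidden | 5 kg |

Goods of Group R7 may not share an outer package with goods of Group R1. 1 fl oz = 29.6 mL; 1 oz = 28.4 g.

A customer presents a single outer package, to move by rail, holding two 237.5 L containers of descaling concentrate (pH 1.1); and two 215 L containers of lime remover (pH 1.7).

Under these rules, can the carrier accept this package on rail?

Yes

The descaling concentrate has pH 1.1, which is ≤ 2, so it is Group R9 (Corrosive).
pH 1.7 meets the Group R9 criterion (Corrosive), so the lime remover is Group R9.
Total Group R9: (two 237.5 L containers = 475 L) + (two 215 L containers = 430 L) = 905 L.
905 L ≤ 1000 L (rail limit, Group R9) — within limit.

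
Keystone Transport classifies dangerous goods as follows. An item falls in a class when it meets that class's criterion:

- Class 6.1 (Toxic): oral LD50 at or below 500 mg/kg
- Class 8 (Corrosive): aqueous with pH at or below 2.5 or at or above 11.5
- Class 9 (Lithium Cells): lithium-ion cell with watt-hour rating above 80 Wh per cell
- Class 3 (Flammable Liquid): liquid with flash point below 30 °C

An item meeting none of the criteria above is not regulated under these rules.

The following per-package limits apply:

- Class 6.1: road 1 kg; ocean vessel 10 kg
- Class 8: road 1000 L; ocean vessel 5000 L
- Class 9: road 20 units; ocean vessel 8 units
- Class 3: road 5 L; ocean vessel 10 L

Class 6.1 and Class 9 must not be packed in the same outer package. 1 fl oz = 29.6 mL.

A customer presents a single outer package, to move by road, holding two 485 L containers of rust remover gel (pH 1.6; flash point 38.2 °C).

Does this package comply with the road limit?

Yes

With pH 1.6 (≤ 2.5), the rust remover gel falls in Class 8.
Class 8 quantity: two 485 L containers = 970 L.
That is within the Class 8 road limit of 1000 L.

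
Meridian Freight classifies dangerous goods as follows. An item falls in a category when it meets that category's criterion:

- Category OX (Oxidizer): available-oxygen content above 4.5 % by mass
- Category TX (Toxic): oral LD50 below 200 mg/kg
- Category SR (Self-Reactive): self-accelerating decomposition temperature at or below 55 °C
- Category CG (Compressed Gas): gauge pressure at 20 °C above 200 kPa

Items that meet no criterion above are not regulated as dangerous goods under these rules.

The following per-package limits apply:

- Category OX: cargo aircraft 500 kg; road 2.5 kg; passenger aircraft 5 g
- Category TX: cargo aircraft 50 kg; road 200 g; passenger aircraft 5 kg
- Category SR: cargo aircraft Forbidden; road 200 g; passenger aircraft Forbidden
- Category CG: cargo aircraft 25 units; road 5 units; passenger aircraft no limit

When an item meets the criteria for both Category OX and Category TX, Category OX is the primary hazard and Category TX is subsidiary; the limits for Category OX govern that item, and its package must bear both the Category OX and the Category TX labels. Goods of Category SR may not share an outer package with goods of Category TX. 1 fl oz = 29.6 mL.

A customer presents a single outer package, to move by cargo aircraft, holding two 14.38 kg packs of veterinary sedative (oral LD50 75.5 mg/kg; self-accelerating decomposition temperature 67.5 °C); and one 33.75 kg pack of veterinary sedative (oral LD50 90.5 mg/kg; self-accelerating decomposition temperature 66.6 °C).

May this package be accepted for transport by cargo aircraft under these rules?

Veterinary sedative: oral LD50 75.5 mg/kg < 200 mg/kg → Category TX (Toxic).
The veterinary sedative has oral LD50 90.5 mg/kg, which is < 200 mg/kg, so it is Category TX (Toxic).
Category TX net quantity: (two 14.38 kg packs = 28.76 kg) + 33.75 kg = 62.51 kg.
62.51 kg > 50 kg (cargo aircraft limit, Category TX) — over the limit.

No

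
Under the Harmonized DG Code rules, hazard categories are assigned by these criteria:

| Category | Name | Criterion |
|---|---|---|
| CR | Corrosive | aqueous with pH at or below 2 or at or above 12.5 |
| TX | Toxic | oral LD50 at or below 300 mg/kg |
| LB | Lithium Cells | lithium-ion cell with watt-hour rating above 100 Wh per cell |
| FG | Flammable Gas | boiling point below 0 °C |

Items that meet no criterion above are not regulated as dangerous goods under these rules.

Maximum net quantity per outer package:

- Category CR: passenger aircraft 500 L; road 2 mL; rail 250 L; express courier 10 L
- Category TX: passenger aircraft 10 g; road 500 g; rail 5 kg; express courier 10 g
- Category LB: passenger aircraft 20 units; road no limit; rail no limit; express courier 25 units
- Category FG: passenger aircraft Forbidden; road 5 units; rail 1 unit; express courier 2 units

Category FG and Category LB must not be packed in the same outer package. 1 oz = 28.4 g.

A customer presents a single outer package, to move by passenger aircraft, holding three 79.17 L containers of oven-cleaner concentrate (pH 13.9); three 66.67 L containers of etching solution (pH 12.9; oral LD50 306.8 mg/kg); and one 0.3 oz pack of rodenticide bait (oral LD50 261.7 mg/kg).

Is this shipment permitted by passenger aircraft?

Yes

Oven-cleaner concentrate: pH 13.9 ≥ 12.5 → Category CR (Corrosive).
pH 12.9 meets the Category CR criterion (Corrosive), so the etching solution is Category CR.
The rodenticide bait has oral LD50 261.7 mg/kg, which is ≤ 300 mg/kg, so it is Category TX (Toxic).
Total Category CR: (three 79.17 L containers = 237.51 L) + (three 66.67 L containers = 200.01 L) = 437.52 L.
437.52 L is within the passenger aircraft limit of 500 L for Category CR.
Category TX quantity: one 0.3 oz pack = 8.52 g.
8.52 g is within the passenger aircraft limit of 10 g for Category TX.
The segregation rule (Category FG with Category LB) does not apply to Category CR with Category TX.
Every hazard category is within its passenger aircraft limit and no segregation rule is violated.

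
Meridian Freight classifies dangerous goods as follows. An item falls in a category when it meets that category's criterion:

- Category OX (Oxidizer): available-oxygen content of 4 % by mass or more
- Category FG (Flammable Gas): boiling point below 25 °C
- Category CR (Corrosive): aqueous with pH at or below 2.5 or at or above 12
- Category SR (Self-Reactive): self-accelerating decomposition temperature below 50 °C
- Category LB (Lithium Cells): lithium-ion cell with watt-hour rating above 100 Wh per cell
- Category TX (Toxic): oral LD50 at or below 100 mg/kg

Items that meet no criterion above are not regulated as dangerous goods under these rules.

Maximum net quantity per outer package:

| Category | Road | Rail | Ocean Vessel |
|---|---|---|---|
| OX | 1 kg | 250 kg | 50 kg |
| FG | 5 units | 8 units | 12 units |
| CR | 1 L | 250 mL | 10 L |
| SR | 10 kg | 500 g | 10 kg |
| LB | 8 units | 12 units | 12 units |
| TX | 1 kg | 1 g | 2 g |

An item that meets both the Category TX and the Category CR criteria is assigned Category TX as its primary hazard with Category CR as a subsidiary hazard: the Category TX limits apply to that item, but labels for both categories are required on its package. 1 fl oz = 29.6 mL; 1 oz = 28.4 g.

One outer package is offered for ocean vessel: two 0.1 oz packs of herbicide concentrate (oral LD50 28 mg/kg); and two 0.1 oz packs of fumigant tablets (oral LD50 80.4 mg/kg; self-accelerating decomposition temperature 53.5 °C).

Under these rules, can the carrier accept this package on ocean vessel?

No

Herbicide concentrate: oral LD50 28 mg/kg ≤ 100 mg/kg → Category TX (Toxic).
Fumigant tablets: oral LD50 80.4 mg/kg ≤ 100 mg/kg → Category TX (Toxic).
Total Category TX: (two 0.1 oz packs = 5.68 g) + (two 0.1 oz packs = 5.68 g) = 11.36 g.
11.36 g > 2 g (ocean vessel limit, Category TX) — over the limit.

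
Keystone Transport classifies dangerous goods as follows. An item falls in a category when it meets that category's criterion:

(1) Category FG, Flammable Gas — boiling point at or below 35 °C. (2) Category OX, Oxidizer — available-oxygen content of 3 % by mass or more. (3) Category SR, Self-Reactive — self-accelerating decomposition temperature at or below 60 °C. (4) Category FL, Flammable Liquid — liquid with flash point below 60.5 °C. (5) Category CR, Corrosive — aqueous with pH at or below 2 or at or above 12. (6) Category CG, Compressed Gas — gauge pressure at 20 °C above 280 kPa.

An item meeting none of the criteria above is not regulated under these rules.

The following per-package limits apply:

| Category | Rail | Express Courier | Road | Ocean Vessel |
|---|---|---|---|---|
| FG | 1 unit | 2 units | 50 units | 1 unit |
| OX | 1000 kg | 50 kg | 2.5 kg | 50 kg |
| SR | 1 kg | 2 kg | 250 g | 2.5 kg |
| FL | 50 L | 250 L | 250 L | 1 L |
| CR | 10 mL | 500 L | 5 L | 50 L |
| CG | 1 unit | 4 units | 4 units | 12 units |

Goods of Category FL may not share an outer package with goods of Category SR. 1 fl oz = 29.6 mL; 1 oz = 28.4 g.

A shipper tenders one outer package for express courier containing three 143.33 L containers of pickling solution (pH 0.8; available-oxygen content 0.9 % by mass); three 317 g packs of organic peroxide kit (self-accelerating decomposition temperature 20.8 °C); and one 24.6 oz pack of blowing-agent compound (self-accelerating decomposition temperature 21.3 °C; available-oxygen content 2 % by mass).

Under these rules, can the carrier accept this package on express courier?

Yes

With pH 0.8 (≤ 2), the pickling solution falls in Category CR.
With self-accelerating decomposition temperature 20.8 °C (≤ 60 °C), the organic peroxide kit falls in Category SR.
With self-accelerating decomposition temperature 21.3 °C (≤ 60 °C), the blowing-agent compound falls in Category SR.
Category CR quantity: three 143.33 L containers = 429.99 L.
429.99 L is within the express courier limit of 500 L for Category CR.
Total Category SR: (three 317 g packs = 951 g) + (one 24.6 oz pack = 698.64 g) = 1649.64 g.
1649.64 g ≤ 2 kg (express courier limit, Category SR) — within limit.
The segregation rule (Category FL with Category SR) does not apply to Category CR with Category SR.
Every hazard category is within its express courier limit and no segregation rule is violated.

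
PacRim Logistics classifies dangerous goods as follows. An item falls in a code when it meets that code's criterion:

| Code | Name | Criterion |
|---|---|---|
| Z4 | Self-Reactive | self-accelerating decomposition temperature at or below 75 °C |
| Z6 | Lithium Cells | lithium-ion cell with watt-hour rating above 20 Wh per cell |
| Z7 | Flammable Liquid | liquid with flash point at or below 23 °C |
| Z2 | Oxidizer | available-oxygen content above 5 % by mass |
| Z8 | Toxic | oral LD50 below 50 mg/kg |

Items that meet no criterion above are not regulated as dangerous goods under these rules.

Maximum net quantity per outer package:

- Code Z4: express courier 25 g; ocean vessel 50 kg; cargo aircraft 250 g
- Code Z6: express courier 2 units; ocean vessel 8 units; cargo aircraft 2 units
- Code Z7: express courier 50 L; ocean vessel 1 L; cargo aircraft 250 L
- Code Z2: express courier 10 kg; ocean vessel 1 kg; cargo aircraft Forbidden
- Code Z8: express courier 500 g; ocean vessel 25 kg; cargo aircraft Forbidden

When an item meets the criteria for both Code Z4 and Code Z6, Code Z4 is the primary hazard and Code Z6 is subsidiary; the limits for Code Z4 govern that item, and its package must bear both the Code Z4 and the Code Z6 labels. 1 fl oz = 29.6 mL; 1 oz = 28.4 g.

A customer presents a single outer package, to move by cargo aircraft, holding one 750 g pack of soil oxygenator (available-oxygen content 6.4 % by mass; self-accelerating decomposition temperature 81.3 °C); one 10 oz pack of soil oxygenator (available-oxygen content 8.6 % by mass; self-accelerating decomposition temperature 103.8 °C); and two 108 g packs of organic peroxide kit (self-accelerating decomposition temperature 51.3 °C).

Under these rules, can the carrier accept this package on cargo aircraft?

No

The soil oxygenator has available-oxygen content 6.4 % by mass, which is > 5 % by mass, so it is Code Z2 (Oxidizer).
Available-oxygen content 8.6 % by mass meets the Code Z2 criterion (Oxidizer), so the soil oxygenator is Code Z2.
The organic peroxide kit has self-accelerating decomposition temperature 51.3 °C, which is ≤ 75 °C, so it is Code Z4 (Self-Reactive).
Code Z4 quantity: two 108 g packs = 216 g.
216 g ≤ 250 g (cargo aircraft limit, Code Z4) — within limit.
Total Code Z2: 750 g + (one 10 oz pack = 284 g) = 1.034 kg.
Code Z2 is Forbidden by cargo aircraft.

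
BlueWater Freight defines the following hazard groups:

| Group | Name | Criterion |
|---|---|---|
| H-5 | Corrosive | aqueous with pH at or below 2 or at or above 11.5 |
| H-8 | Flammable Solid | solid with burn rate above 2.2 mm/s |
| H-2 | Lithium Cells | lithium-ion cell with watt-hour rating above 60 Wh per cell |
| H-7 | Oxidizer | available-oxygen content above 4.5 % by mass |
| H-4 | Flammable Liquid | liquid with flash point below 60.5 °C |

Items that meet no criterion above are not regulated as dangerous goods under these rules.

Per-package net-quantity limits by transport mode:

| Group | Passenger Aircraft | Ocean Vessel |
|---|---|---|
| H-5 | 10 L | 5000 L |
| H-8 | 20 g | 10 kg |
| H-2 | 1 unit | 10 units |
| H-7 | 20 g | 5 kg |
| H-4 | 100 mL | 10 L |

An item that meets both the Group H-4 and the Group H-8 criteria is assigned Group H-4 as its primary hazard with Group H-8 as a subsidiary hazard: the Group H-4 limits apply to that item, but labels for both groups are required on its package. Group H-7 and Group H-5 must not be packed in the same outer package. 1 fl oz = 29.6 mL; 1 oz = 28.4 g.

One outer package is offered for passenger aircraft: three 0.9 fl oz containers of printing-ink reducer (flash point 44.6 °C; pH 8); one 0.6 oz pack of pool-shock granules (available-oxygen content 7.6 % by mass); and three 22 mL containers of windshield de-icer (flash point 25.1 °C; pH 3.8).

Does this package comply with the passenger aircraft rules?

No

With flash point 44.6 °C (< 60.5 °C), the printing-ink reducer falls in Group H-4.
With available-oxygen content 7.6 % by mass (> 4.5 % by mass), the pool-shock granules fall in Group H-7.
With flash point 25.1 °C (< 60.5 °C), the windshield de-icer falls in Group H-4.
Group H-4 net quantity: (three 0.9 fl oz containers = 79.92 mL) + (three 22 mL containers = 66 mL) = 145.92 mL.
145.92 mL exceeds the passenger aircraft limit of 100 mL for Group H-4.
Group H-7 quantity: one 0.6 oz pack = 17.04 g.
That is within the Group H-7 passenger aircraft limit of 20 g.
The segregation rule (Group H-7 with Group H-5) does not apply to Group H-4 with Group H-7.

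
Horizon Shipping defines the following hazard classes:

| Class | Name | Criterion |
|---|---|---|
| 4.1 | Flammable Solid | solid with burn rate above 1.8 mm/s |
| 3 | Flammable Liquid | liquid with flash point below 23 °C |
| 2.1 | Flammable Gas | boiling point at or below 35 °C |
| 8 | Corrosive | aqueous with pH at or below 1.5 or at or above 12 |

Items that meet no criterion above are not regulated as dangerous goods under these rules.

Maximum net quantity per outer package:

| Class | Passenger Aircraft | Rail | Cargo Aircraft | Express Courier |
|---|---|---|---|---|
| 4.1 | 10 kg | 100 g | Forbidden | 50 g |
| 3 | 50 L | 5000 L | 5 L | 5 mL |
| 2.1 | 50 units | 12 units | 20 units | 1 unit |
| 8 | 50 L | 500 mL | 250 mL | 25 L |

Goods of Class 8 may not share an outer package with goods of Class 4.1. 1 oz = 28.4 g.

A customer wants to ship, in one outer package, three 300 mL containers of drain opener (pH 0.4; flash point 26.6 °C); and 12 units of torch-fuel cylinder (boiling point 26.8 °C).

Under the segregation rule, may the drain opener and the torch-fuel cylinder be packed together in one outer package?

pH 0.4 meets the Class 8 criterion (Corrosive), so the drain opener is Class 8.
Torch-fuel cylinder: boiling point 26.8 °C ≤ 35 °C → Class 2.1 (Flammable Gas).
No segregation rule bars Class 8 with Class 2.1.

Yes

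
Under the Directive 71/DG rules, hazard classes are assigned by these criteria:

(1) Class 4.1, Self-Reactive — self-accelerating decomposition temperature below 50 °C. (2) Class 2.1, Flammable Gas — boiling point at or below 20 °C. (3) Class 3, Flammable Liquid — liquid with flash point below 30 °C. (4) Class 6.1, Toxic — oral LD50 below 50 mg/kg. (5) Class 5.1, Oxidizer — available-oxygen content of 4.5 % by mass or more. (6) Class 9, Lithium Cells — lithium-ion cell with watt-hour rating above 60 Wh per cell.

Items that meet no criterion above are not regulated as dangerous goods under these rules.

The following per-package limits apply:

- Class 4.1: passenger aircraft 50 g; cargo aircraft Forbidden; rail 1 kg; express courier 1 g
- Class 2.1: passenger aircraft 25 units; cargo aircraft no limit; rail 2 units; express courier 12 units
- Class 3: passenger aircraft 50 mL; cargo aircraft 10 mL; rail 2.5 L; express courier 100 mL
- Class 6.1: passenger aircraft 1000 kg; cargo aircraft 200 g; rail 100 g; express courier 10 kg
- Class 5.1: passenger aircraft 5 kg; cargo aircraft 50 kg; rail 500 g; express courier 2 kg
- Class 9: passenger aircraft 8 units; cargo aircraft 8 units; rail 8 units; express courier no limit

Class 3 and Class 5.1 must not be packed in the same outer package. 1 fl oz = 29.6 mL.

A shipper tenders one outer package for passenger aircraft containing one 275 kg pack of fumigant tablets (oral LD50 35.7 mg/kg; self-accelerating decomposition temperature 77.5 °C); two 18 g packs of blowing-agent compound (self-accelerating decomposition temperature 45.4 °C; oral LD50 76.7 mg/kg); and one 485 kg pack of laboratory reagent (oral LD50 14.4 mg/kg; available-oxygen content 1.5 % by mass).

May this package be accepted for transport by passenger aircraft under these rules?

Yes

With oral LD50 35.7 mg/kg (< 50 mg/kg), the fumigant tablets fall in Class 6.1.
Blowing-agent compound: self-accelerating decomposition temperature 45.4 °C < 50 °C → Class 4.1 (Self-Reactive).
With oral LD50 14.4 mg/kg (< 50 mg/kg), the laboratory reagent falls in Class 6.1.
Class 6.1 net quantity: 275 kg + 485 kg = 760 kg.
760 kg is within the passenger aircraft limit of 1000 kg for Class 6.1.
Class 4.1 quantity: two 18 g packs = 36 g.
That is within the Class 4.1 passenger aircraft limit of 50 g.
The segregation rule (Class 3 with Class 5.1) does not apply to Class 6.1 with Class 4.1.
Every hazard class is within its passenger aircraft limit and no segregation rule is violated.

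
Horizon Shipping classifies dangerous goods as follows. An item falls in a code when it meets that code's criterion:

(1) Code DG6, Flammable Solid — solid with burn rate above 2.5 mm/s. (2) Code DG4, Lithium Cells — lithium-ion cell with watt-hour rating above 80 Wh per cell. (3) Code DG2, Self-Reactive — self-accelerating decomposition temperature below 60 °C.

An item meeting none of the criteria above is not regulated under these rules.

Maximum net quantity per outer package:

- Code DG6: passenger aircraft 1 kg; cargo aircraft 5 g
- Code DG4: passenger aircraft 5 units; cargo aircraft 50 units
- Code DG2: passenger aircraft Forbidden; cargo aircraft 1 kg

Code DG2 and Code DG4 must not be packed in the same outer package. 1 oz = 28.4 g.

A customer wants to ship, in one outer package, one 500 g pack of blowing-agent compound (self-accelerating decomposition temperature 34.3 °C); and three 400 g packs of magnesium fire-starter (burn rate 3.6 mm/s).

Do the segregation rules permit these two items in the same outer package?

Yes

Blowing-agent compound: self-accelerating decomposition temperature 34.3 °C < 60 °C → Code DG2 (Self-Reactive).
Burn rate 3.6 mm/s meets the Code DG6 criterion (Flammable Solid), so the magnesium fire-starter is Code DG6.
No segregation rule bars Code DG2 with Code DG6.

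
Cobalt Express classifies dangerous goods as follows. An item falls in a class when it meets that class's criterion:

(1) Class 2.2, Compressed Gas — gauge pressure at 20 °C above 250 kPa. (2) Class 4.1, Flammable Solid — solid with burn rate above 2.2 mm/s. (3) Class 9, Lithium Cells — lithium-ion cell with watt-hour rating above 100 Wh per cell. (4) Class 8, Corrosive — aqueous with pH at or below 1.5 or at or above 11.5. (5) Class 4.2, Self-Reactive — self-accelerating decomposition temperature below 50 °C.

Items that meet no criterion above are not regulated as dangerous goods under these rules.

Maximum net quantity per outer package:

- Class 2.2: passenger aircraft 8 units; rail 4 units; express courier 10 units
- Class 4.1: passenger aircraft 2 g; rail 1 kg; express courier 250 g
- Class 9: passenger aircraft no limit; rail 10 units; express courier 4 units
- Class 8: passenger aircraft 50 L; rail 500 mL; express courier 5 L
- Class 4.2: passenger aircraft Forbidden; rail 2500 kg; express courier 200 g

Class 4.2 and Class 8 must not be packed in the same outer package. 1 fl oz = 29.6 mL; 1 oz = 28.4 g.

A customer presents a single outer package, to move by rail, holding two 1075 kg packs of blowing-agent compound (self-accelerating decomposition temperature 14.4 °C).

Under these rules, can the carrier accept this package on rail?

With self-accelerating decomposition temperature 14.4 °C (< 50 °C), the blowing-agent compound falls in Class 4.2.
Class 4.2 quantity: two 1075 kg packs = 2150 kg.
2150 kg is within the rail limit of 2500 kg for Class 4.2.

Yes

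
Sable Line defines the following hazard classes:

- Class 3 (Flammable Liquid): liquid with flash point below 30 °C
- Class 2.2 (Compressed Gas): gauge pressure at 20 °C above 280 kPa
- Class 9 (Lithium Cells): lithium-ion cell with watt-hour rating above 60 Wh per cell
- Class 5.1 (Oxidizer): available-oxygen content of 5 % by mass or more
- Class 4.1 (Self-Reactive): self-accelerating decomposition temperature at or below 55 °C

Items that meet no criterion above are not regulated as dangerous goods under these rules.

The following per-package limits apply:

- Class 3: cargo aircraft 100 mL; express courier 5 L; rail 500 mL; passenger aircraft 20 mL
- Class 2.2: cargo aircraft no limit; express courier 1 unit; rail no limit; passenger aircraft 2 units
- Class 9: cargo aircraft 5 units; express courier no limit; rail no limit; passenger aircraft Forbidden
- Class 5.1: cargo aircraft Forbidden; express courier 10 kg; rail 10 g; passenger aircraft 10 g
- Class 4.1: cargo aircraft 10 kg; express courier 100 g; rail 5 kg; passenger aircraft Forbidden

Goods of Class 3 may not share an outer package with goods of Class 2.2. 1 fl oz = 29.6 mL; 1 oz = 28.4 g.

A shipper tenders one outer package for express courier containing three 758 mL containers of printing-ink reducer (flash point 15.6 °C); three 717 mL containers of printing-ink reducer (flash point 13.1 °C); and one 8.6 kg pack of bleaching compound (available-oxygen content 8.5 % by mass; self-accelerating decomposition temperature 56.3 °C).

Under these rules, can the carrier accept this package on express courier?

Yes

With flash point 15.6 °C (< 30 °C), the printing-ink reducer falls in Class 3.
With flash point 13.1 °C (< 30 °C), the printing-ink reducer falls in Class 3.
Bleaching compound: available-oxygen content 8.5 % by mass ≥ 5 % by mass → Class 5.1 (Oxidizer).
Class 3 net quantity: (three 758 mL containers = 2.274 L) + (three 717 mL containers = 2.151 L) = 4.425 L.
4.425 L ≤ 5 L (express courier limit, Class 3) — within limit.
Class 5.1 quantity: 8.6 kg.
8.6 kg is within the express courier limit of 10 kg for Class 5.1.
The segregation rule (Class 3 with Class 2.2) does not apply to Class 3 with Class 5.1.
Every hazard class is within its express courier limit and no segregation rule is violated.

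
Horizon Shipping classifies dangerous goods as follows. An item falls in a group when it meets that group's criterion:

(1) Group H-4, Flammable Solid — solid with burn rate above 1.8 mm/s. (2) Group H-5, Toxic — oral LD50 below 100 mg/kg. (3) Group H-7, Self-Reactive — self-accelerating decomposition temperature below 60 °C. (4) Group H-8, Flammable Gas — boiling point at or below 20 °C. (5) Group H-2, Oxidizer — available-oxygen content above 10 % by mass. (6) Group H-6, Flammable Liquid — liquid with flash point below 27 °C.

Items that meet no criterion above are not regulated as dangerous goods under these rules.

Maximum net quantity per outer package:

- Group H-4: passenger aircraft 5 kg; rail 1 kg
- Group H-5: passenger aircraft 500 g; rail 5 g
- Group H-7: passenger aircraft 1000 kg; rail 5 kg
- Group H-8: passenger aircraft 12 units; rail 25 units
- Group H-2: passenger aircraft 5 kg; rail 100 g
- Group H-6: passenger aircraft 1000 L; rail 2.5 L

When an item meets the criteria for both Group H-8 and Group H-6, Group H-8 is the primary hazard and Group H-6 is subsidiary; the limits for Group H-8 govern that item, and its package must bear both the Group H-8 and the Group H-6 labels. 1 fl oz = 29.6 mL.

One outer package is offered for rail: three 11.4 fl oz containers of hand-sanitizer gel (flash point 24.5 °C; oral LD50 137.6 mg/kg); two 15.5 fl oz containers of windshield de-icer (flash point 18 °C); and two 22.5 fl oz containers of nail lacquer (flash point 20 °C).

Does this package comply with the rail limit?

With flash point 24.5 °C (< 27 °C), the hand-sanitizer gel falls in Group H-6.
The windshield de-icer has flash point 18 °C, which is < 27 °C, so it is Group H-6 (Flammable Liquid).
With flash point 20 °C (< 27 °C), the nail lacquer falls in Group H-6.
Group H-6 net quantity: (three 11.4 fl oz containers = 1012.32 mL) + (two 15.5 fl oz containers = 917.6 mL) + (two 22.5 fl oz containers = 1.332 L) = 3261.92 mL.
That exceeds the Group H-6 rail limit of 2.5 L.

No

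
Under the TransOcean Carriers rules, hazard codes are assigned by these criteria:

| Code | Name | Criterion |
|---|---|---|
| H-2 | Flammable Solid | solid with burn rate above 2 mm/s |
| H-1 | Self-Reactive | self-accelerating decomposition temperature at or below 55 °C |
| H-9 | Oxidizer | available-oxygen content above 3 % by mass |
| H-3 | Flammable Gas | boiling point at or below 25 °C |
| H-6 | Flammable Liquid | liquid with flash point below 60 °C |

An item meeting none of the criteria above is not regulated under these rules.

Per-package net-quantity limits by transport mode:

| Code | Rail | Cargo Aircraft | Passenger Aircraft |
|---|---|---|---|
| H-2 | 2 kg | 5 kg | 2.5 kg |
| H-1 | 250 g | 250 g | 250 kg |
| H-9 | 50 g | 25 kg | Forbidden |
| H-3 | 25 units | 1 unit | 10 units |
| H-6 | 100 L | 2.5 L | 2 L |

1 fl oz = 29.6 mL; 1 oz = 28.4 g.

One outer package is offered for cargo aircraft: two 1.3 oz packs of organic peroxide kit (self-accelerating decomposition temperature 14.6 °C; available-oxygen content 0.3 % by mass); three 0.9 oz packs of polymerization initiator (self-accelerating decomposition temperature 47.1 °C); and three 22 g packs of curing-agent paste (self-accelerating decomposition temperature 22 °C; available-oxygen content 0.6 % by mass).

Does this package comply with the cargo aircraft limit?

Self-accelerating decomposition temperature 14.6 °C meets the Code H-1 criterion (Self-Reactive), so the organic peroxide kit is Code H-1.
Polymerization initiator: self-accelerating decomposition temperature 47.1 °C ≤ 55 °C → Code H-1 (Self-Reactive).
With self-accelerating decomposition temperature 22 °C (≤ 55 °C), the curing-agent paste falls in Code H-1.
Code H-1 net quantity: (two 1.3 oz packs = 73.84 g) + (three 0.9 oz packs = 76.68 g) + (three 22 g packs = 66 g) = 216.52 g.
That is within the Code H-1 cargo aircraft limit of 250 g.

Yes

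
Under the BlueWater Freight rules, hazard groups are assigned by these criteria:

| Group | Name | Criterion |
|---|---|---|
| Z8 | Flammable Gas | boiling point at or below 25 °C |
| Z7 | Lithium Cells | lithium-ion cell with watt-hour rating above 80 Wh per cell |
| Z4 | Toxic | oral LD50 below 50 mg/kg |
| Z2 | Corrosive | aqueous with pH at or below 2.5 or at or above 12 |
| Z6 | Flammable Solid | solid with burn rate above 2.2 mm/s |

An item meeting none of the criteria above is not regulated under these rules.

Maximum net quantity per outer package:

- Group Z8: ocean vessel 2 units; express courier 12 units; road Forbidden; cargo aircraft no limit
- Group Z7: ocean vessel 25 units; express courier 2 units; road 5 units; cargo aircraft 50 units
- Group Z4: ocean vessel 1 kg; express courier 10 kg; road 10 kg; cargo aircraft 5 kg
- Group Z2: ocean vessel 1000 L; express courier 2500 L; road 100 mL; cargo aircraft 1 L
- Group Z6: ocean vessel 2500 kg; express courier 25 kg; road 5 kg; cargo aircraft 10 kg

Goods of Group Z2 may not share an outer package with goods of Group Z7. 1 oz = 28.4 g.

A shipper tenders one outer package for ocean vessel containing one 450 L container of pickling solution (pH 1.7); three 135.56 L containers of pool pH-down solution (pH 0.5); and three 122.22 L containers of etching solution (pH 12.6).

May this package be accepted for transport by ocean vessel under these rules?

No

pH 1.7 meets the Group Z2 criterion (Corrosive), so the pickling solution is Group Z2.
pH 0.5 meets the Group Z2 criterion (Corrosive), so the pool pH-down solution is Group Z2.
pH 12.6 meets the Group Z2 criterion (Corrosive), so the etching solution is Group Z2.
Group Z2 net quantity: 450 L + (three 135.56 L containers = 406.68 L) + (three 122.22 L containers = 366.66 L) = 1223.34 L.
1223.34 L exceeds the ocean vessel limit of 1000 L for Group Z2.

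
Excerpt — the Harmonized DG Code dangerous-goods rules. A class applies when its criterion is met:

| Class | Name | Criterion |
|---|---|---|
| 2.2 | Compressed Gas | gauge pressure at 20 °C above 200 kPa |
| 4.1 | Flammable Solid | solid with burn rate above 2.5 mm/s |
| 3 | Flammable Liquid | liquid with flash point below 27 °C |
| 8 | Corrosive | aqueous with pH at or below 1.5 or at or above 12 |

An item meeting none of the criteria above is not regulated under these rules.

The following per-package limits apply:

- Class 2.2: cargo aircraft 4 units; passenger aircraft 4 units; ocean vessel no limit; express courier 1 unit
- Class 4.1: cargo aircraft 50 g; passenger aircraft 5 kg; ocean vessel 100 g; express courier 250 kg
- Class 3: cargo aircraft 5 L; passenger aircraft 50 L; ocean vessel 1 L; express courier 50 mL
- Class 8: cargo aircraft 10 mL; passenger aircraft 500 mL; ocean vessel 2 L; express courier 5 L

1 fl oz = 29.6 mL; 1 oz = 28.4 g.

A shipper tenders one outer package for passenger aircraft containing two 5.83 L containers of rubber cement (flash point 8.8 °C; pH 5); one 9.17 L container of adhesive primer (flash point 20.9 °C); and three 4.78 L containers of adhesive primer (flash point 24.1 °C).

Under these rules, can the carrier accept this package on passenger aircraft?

Yes

With flash point 8.8 °C (< 27 °C), the rubber cement falls in Class 3.
Flash point 20.9 °C meets the Class 3 criterion (Flammable Liquid), so the adhesive primer is Class 3.
Flash point 24.1 °C meets the Class 3 criterion (Flammable Liquid), so the adhesive primer is Class 3.
Class 3 net quantity: (two 5.83 L containers = 11.66 L) + 9.17 L + (three 4.78 L containers = 14.34 L) = 35.17 L.
35.17 L ≤ 50 L (passenger aircraft limit, Class 3) — within limit.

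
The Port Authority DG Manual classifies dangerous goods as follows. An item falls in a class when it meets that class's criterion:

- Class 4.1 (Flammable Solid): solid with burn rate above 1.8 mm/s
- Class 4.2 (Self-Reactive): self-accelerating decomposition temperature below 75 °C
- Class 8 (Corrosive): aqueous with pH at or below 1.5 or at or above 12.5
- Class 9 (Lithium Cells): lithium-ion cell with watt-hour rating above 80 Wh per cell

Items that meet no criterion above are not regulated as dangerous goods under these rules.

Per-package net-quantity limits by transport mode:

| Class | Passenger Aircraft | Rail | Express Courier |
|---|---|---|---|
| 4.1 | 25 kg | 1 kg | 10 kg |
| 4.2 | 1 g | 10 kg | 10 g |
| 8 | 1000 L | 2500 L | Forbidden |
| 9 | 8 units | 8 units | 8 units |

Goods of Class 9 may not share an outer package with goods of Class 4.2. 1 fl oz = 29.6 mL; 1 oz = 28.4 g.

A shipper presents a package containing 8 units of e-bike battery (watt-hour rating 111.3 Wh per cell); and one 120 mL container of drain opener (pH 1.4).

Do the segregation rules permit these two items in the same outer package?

Watt-hour rating 111.3 Wh per cell meets the Class 9 criterion (Lithium Cells), so the e-bike battery is Class 9.
pH 1.4 meets the Class 8 criterion (Corrosive), so the drain opener is Class 8.
No segregation rule bars Class 9 with Class 8.

Yes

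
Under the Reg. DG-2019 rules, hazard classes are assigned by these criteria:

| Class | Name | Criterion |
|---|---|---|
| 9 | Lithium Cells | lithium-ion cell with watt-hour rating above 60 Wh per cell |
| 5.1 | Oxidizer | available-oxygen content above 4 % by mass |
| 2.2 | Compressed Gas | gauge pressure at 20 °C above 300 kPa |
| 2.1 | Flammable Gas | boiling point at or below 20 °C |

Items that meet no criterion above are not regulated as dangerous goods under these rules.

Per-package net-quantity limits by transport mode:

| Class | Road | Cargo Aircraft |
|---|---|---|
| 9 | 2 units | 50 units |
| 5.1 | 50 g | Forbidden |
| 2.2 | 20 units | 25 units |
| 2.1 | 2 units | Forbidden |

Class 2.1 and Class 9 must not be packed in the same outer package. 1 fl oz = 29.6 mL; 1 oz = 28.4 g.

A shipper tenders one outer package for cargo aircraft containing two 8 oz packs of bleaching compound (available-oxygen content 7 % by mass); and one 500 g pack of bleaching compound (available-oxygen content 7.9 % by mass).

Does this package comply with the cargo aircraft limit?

Bleaching compound: available-oxygen content 7 % by mass > 4 % by mass → Class 5.1 (Oxidizer).
The bleaching compound has available-oxygen content 7.9 % by mass, which is > 4 % by mass, so it is Class 5.1 (Oxidizer).
Class 5.1 net quantity: (two 8 oz packs = 454.4 g) + 500 g = 954.4 g.
Class 5.1 is Forbidden by cargo aircraft.

No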